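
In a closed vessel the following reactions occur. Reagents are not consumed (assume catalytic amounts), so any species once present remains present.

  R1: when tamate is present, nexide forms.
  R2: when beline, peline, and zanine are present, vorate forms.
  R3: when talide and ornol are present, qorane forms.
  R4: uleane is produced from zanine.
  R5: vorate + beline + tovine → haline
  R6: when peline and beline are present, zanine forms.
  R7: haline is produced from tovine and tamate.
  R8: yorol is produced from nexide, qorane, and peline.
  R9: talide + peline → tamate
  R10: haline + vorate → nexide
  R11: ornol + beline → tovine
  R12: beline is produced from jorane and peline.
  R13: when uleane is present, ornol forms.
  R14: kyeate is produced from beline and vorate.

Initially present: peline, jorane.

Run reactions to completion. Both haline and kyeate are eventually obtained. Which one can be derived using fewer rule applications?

kyeate

kyeate: jorane and peline present → beline forms (R12). peline and beline present → zanine forms (R6). beline, peline, and zanine present → vorate forms (R2). beline and vorate present → kyeate forms (R14). [4 rule applications]
haline: jorane and peline present → beline forms (R12). peline and beline present → zanine forms (R6). beline, peline, and zanine present → vorate forms (R2). zanine present → uleane forms (R4). uleane present → ornol forms (R13). ornol and beline present → tovine forms (R11). vorate, beline, and tovine present → haline forms (R5). [7 rule applications]
kyeate needs fewer.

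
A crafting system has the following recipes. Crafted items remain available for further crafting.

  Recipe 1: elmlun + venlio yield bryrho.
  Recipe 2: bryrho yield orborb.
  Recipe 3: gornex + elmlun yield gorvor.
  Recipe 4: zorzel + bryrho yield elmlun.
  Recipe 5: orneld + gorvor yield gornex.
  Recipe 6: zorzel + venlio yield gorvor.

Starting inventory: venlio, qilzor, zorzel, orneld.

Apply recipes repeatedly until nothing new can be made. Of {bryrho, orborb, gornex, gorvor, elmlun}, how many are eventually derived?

2

zorzel + venlio → gorvor (Recipe 6).
orneld + gorvor → gornex (Recipe 5).
bryrho would need elmlun and venlio (Recipe 1), but elmlun is never obtained.
orborb would need bryrho (Recipe 2), but bryrho is never obtained.
gornex: reached.
gorvor: reached.
elmlun would need zorzel and bryrho (Recipe 4), but bryrho is never obtained.
Reached: gornex and gorvor — 2 of the 5.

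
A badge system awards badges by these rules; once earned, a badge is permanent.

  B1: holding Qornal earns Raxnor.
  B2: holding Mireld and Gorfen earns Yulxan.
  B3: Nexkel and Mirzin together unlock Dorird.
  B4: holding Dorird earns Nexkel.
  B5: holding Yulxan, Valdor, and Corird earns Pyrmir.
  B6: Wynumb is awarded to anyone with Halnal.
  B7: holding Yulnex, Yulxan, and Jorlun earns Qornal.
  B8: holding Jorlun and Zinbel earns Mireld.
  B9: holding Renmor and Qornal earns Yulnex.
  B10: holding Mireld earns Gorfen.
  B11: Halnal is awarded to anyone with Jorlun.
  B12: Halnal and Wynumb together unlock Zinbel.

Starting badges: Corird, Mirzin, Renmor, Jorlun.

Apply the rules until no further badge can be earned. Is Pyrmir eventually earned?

No

Pyrmir would need Yulxan, Valdor, and Corird (B5), but Valdor is never earned.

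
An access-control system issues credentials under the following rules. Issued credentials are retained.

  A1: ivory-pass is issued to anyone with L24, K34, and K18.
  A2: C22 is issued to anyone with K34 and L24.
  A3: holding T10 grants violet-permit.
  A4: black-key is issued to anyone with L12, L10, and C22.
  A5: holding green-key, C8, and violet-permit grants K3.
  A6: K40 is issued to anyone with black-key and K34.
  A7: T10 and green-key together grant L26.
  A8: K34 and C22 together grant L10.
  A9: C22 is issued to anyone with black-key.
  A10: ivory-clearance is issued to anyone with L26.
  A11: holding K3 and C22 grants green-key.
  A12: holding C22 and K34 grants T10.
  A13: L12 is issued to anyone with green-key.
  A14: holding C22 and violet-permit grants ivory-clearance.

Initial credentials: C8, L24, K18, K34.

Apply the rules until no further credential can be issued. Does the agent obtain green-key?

green-key would need K3 and C22 (A11), but K3 is never granted.

No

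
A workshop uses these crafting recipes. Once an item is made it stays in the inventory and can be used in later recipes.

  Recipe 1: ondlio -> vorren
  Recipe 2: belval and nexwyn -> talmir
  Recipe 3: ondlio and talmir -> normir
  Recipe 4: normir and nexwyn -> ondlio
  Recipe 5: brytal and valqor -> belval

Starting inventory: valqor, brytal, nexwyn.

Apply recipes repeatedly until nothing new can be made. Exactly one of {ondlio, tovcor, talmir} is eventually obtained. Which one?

Using Recipe 5, brytal and valqor make belval.
Using Recipe 2, belval and nexwyn make talmir.
ondlio would need normir and nexwyn (Recipe 4), but normir is never obtained. No rule produces tovcor, and it is not given.

talmir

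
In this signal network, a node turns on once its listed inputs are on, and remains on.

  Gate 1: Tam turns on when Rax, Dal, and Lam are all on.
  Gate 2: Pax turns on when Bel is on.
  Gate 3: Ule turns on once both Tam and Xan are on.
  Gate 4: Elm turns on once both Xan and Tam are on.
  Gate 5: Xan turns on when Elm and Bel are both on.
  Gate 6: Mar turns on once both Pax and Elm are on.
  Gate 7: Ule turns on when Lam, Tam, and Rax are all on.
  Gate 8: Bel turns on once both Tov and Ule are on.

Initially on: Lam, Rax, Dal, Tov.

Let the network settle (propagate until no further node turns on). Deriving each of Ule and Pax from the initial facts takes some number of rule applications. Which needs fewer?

Ule: Gate 1: Rax, Dal, and Lam on → Tam on. Gate 7: Lam, Tam, and Rax on → Ule on. [2 rule applications]
Pax: Rax, Dal, and Lam are on, so Tam turns on (Gate 1). Gate 7: Lam, Tam, and Rax on → Ule on. Tov and Ule are on, so Bel turns on (Gate 8). Gate 2: Bel on → Pax on. [4 rule applications]
Ule needs fewer.

Ule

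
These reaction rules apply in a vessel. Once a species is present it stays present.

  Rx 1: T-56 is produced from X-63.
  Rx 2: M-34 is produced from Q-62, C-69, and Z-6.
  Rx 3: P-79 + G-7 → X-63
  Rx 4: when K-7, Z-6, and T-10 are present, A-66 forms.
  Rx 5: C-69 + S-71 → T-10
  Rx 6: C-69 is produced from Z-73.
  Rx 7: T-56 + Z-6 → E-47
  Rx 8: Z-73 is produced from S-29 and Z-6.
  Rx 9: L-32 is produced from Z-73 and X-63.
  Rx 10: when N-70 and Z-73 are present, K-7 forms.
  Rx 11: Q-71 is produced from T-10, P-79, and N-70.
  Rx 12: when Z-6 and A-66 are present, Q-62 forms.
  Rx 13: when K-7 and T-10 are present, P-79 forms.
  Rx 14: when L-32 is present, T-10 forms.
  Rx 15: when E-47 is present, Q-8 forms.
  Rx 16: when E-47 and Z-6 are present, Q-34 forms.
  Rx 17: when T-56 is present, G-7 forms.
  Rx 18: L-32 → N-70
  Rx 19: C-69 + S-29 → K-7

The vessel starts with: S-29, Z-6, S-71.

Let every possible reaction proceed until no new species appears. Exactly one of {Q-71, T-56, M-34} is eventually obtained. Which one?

M-34

S-29 and Z-6 present → Z-73 forms (Rx 8).
Z-73 present → C-69 forms (Rx 6).
C-69 and S-71 present → T-10 forms (Rx 5).
C-69 and S-29 present → K-7 forms (Rx 19).
K-7, Z-6, and T-10 present → A-66 forms (Rx 4).
Z-6 and A-66 present → Q-62 forms (Rx 12).
Q-62, C-69, and Z-6 present → M-34 forms (Rx 2).
T-56 would need X-63 (Rx 1), but X-63 never forms. Q-71 would need T-10, P-79, and N-70 (Rx 11), but N-70 never forms.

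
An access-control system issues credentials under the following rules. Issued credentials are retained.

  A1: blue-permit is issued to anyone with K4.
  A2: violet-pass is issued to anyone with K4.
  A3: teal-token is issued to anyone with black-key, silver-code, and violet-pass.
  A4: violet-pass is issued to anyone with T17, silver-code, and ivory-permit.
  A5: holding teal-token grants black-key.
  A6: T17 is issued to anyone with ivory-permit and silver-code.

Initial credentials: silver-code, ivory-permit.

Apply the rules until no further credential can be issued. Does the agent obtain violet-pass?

Yes

Holding ivory-permit and silver-code grants T17 (A6).
Holding T17, silver-code, and ivory-permit grants violet-pass (A4).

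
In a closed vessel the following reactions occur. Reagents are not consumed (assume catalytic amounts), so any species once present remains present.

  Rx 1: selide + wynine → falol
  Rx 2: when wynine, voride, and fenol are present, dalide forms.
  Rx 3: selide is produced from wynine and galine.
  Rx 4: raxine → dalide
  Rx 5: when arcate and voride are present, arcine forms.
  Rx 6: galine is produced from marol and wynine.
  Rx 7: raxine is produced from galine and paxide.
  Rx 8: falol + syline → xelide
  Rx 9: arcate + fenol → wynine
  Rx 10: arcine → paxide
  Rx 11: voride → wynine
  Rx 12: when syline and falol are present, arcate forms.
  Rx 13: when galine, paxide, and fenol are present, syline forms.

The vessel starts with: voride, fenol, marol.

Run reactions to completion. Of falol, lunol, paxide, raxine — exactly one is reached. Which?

voride present → wynine forms (Rx 11).
marol and wynine present → galine forms (Rx 6).
wynine and galine present → selide forms (Rx 3).
selide and wynine present → falol forms (Rx 1).
paxide would need arcine (Rx 10), but arcine never forms. raxine would need galine and paxide (Rx 7), but paxide never forms. No rule produces lunol, and it is not given.

falol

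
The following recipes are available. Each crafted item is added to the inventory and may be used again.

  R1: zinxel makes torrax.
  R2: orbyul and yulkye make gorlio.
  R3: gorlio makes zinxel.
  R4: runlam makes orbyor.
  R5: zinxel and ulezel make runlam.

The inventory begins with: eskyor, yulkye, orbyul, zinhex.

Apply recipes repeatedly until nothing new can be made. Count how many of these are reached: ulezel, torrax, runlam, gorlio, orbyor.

2

orbyul and yulkye → gorlio (R2).
gorlio → zinxel (R3).
Using R1, zinxel makes torrax.
No rule produces ulezel, and it is not given.
torrax: reached.
runlam would need zinxel and ulezel (R5), but ulezel is never obtained.
gorlio: reached.
orbyor would need runlam (R4), but runlam is never obtained.
Reached: torrax and gorlio — 2 of the 5.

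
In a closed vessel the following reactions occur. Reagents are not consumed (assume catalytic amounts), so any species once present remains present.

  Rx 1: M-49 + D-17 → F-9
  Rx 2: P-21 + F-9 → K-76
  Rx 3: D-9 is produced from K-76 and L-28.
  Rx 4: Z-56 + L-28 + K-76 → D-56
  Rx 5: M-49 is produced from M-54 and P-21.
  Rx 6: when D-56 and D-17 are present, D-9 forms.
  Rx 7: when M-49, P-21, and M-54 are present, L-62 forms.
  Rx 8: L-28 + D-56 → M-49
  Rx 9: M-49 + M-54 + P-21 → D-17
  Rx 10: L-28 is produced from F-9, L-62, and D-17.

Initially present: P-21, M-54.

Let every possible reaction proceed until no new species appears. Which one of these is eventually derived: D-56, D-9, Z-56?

M-54 and P-21 present → M-49 forms (Rx 5).
M-49, P-21, and M-54 present → L-62 forms (Rx 7).
M-49, M-54, and P-21 present → D-17 forms (Rx 9).
M-49 and D-17 present → F-9 forms (Rx 1).
F-9, L-62, and D-17 present → L-28 forms (Rx 10).
P-21 and F-9 present → K-76 forms (Rx 2).
K-76 and L-28 present → D-9 forms (Rx 3).
No rule produces Z-56, and it is not given. D-56 would need Z-56, L-28, and K-76 (Rx 4), but Z-56 never forms.

D-9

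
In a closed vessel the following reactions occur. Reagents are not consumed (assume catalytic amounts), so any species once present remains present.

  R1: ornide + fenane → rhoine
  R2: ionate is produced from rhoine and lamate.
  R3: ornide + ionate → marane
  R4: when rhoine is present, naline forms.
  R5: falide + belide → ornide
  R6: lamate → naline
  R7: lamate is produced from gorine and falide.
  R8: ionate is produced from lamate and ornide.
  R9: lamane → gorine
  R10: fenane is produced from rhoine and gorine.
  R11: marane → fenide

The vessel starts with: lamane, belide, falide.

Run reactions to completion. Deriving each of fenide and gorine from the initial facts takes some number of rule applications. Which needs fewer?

gorine

gorine: lamane present → gorine forms (R9). [1 rule application]
fenide: falide and belide present → ornide forms (R5). lamane present → gorine forms (R9). gorine and falide present → lamate forms (R7). lamate and ornide present → ionate forms (R8). ornide and ionate present → marane forms (R3). marane present → fenide forms (R11). [6 rule applications]
gorine needs fewer.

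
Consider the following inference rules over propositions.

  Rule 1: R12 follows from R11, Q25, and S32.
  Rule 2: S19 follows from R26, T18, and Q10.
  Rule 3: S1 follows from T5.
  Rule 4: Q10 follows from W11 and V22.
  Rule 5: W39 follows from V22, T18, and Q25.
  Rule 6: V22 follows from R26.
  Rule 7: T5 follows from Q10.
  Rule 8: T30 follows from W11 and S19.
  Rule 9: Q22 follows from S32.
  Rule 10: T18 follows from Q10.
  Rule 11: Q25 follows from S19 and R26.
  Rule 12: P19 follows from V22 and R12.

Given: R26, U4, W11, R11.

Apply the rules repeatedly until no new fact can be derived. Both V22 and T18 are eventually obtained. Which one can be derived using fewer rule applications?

V22

V22: From R26, Rule 6 gives V22. [1 rule application]
T18: R26 holds, so V22 follows (Rule 6). From W11 and V22, Rule 4 gives Q10. From Q10, Rule 10 gives T18. [3 rule applications]
V22 needs fewer.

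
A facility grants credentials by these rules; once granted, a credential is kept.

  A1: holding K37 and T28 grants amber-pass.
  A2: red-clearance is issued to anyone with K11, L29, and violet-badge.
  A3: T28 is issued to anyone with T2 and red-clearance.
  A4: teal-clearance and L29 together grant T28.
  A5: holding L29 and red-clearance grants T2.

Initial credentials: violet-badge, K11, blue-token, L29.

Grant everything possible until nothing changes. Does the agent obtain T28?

Yes

Holding K11, L29, and violet-badge grants red-clearance (A2).
Holding L29 and red-clearance grants T2 (A5).
Holding T2 and red-clearance grants T28 (A3).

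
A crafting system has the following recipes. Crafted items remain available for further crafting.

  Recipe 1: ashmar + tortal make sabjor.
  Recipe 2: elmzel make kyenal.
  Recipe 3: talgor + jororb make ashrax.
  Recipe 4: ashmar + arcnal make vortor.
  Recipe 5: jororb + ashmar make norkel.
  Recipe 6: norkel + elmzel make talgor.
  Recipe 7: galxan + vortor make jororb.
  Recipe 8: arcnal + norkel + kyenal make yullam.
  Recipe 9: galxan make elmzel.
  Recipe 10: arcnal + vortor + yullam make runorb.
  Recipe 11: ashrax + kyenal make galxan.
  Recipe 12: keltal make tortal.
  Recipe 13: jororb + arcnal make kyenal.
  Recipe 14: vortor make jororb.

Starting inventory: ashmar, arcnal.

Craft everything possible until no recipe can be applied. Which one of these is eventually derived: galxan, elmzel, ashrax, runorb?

runorb

Using Recipe 4, ashmar and arcnal make vortor.
vortor → jororb (Recipe 14).
Using Recipe 5, jororb and ashmar make norkel.
Using Recipe 13, jororb and arcnal make kyenal.
arcnal + norkel + kyenal → yullam (Recipe 8).
Using Recipe 10, arcnal, vortor, and yullam make runorb.
ashrax would need talgor and jororb (Recipe 3), but talgor is never obtained. galxan would need ashrax and kyenal (Recipe 11), but ashrax is never obtained. elmzel would need galxan (Recipe 9), but galxan is never obtained.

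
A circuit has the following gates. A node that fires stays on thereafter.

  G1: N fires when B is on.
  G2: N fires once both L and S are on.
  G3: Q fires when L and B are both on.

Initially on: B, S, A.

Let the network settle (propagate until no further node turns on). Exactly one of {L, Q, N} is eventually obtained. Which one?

N

B is on, so N fires (G1).
No rule produces L, and it is not given. Q would need L and B (G3), but L never turns on.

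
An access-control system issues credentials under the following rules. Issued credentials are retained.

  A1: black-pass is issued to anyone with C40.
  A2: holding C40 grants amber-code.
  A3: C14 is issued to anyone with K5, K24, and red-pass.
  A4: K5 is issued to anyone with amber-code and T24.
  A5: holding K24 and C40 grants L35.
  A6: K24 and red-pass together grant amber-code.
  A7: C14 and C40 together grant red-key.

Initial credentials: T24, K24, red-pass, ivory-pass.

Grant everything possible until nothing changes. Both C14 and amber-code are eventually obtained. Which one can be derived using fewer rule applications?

amber-code: Holding K24 and red-pass grants amber-code (A6). [1 rule application]
C14: Holding K24 and red-pass grants amber-code (A6). Holding amber-code and T24 grants K5 (A4). Holding K5, K24, and red-pass grants C14 (A3). [3 rule applications]
amber-code needs fewer.

amber-code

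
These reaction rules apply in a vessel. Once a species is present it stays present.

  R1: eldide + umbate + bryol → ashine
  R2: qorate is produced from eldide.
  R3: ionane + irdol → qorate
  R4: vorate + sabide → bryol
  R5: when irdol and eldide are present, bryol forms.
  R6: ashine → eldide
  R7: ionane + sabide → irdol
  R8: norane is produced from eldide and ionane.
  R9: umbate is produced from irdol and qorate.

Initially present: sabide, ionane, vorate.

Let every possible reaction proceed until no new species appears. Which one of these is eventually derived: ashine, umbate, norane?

ionane and sabide present → irdol forms (R7).
ionane and irdol present → qorate forms (R3).
irdol and qorate present → umbate forms (R9).
norane would need eldide and ionane (R8), but eldide never forms. ashine would need eldide, umbate, and bryol (R1), but eldide never forms.

umbate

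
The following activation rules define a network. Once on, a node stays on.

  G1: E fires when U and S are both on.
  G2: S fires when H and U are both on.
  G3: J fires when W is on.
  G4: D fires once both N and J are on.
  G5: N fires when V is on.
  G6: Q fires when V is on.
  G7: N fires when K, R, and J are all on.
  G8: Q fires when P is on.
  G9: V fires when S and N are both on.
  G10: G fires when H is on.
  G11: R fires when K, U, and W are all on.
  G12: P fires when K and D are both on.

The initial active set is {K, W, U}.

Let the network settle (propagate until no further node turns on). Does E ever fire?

No

E would need U and S (G1), but S never turns on.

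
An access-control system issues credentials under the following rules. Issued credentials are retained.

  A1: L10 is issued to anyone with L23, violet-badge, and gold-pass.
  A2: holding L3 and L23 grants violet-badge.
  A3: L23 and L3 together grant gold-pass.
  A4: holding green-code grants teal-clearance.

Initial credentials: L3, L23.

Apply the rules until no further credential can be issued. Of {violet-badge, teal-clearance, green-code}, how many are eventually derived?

1

Holding L3 and L23 grants violet-badge (A2).
violet-badge: reached.
teal-clearance would need green-code (A4), but green-code is never granted.
No rule produces green-code, and it is not given.
Reached: violet-badge — 1 of the 3.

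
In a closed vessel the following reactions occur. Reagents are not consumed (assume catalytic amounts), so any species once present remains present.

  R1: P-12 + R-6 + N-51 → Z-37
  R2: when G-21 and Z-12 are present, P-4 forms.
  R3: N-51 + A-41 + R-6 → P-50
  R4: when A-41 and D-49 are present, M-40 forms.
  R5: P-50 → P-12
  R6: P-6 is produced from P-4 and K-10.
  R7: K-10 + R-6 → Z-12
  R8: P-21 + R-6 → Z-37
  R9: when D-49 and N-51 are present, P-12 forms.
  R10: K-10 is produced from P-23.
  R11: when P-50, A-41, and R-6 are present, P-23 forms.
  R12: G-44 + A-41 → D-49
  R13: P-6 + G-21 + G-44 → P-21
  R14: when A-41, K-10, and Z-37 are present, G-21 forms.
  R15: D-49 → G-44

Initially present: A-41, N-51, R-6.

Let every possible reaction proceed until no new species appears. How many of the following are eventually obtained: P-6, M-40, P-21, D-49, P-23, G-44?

N-51, A-41, and R-6 present → P-50 forms (R3).
P-50 present → P-12 forms (R5).
P-50, A-41, and R-6 present → P-23 forms (R11).
P-12, R-6, and N-51 present → Z-37 forms (R1).
P-23 present → K-10 forms (R10).
K-10 and R-6 present → Z-12 forms (R7).
A-41, K-10, and Z-37 present → G-21 forms (R14).
G-21 and Z-12 present → P-4 forms (R2).
P-4 and K-10 present → P-6 forms (R6).
P-6: reached.
M-40 would need A-41 and D-49 (R4), but D-49 never forms.
P-21 would need P-6, G-21, and G-44 (R13), but G-44 never forms.
D-49 would need G-44 and A-41 (R12), but G-44 never forms.
P-23: reached.
G-44 would need D-49 (R15), but D-49 never forms.
Reached: P-6 and P-23 — 2 of the 6.

2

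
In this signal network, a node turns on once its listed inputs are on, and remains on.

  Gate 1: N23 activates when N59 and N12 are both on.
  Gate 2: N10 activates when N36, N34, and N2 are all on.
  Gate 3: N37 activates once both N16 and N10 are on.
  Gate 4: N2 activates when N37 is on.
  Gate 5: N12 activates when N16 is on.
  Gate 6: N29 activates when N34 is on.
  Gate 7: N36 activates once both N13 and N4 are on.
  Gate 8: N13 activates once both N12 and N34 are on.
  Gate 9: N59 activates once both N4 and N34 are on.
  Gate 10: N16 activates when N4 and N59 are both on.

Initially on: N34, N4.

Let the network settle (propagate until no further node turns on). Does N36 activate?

Yes

N4 and N34 are on, so N59 activates (Gate 9).
Gate 10: N4 and N59 on → N16 on.
N16 is on, so N12 activates (Gate 5).
Gate 8: N12 and N34 on → N13 on.
N13 and N4 are on, so N36 activates (Gate 7).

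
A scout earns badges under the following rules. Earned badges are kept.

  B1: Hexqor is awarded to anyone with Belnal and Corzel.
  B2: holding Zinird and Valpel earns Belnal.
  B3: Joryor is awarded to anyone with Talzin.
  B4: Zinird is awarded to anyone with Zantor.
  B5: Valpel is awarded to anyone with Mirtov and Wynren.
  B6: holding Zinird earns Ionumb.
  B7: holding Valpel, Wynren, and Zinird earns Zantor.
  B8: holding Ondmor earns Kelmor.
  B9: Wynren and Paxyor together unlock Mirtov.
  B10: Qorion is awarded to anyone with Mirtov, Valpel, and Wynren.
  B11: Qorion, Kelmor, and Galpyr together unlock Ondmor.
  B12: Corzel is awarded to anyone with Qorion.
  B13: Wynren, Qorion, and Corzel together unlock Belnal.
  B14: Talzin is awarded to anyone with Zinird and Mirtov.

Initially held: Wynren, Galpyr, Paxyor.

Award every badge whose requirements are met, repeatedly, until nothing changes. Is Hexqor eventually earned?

With Wynren and Paxyor, Mirtov is earned (B9).
With Mirtov and Wynren, Valpel is earned (B5).
With Mirtov, Valpel, and Wynren, Qorion is earned (B10).
With Qorion, Corzel is earned (B12).
With Wynren, Qorion, and Corzel, Belnal is earned (B13).
With Belnal and Corzel, Hexqor is earned (B1).

Yes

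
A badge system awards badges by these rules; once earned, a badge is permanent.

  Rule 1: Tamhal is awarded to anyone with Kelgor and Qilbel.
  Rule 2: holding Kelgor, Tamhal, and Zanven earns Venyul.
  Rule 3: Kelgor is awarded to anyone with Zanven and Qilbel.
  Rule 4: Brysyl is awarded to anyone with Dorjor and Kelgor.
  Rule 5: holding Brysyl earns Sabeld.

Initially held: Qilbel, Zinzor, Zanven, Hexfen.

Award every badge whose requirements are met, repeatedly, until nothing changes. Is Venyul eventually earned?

Yes

With Zanven and Qilbel, Kelgor is earned (Rule 3).
With Kelgor and Qilbel, Tamhal is earned (Rule 1).
With Kelgor, Tamhal, and Zanven, Venyul is earned (Rule 2).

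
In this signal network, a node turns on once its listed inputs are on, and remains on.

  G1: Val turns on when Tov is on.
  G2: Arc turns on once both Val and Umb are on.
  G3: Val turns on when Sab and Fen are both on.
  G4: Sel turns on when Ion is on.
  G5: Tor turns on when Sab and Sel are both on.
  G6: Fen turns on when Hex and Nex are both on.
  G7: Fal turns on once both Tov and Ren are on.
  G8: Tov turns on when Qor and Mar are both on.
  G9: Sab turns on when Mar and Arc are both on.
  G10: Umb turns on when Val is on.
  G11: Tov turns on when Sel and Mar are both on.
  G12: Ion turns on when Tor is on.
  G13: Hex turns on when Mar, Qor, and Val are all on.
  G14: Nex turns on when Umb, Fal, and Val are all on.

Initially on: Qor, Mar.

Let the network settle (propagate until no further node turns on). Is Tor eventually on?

No

Tor would need Sab and Sel (G5), but Sel never turns on.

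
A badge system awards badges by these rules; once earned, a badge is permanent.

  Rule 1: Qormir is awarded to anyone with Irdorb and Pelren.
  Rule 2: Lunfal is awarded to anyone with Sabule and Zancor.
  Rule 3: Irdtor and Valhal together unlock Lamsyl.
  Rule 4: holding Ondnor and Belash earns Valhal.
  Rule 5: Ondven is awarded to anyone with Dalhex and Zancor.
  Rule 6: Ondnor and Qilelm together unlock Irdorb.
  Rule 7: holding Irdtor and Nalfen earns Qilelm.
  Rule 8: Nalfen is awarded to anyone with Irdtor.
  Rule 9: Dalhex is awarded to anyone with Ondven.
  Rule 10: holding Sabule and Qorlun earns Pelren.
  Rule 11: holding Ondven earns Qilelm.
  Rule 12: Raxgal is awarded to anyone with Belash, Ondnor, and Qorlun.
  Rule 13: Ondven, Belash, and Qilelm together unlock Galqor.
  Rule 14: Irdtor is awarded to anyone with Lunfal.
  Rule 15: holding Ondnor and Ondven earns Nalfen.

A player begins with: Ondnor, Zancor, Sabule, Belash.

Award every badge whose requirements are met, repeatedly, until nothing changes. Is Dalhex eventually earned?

Dalhex would need Ondven (Rule 9), but Ondven is never earned.

No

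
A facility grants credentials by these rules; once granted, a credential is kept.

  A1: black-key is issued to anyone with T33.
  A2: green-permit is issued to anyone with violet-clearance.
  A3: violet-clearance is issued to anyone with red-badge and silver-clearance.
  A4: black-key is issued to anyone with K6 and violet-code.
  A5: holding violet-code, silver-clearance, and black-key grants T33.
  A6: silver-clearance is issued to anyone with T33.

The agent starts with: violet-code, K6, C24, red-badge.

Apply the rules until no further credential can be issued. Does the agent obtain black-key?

Holding K6 and violet-code grants black-key (A4).

Yes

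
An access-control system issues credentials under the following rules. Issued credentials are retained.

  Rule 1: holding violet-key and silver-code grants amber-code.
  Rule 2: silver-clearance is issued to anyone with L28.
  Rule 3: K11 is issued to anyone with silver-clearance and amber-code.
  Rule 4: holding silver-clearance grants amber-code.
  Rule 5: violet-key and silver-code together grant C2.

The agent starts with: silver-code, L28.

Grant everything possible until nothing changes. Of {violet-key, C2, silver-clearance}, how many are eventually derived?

Holding L28 grants silver-clearance (Rule 2).
No rule produces violet-key, and it is not given.
C2 would need violet-key and silver-code (Rule 5), but violet-key is never granted.
silver-clearance: reached.
Reached: silver-clearance — 1 of the 3.

1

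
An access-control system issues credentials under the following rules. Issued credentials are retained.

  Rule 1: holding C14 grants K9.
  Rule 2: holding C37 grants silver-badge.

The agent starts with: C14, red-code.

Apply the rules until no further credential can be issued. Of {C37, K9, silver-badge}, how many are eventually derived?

Holding C14 grants K9 (Rule 1).
No rule produces C37, and it is not given.
K9: reached.
silver-badge would need C37 (Rule 2), but C37 is never granted.
Reached: K9 — 1 of the 3.

1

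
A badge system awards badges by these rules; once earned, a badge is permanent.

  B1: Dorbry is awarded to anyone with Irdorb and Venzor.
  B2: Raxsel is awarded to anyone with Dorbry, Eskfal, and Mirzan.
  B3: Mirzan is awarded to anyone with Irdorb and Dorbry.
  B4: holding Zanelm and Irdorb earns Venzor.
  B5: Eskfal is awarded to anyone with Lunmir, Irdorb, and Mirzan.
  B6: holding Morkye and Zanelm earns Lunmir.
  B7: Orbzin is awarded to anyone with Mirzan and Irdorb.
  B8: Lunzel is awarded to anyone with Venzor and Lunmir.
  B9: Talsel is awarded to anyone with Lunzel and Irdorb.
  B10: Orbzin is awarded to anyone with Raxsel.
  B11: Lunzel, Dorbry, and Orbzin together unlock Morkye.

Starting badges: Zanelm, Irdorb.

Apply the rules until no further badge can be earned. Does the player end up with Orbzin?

With Zanelm and Irdorb, Venzor is earned (B4).
With Irdorb and Venzor, Dorbry is earned (B1).
With Irdorb and Dorbry, Mirzan is earned (B3).
With Mirzan and Irdorb, Orbzin is earned (B7).

Yes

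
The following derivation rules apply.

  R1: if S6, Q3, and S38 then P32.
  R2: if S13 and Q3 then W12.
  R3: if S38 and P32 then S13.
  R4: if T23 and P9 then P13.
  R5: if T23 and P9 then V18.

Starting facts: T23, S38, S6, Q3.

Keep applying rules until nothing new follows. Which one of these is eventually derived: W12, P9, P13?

W12

From S6, Q3, and S38, R1 gives P32.
From S38 and P32, R3 gives S13.
From S13 and Q3, R2 gives W12.
P13 would need T23 and P9 (R4), but P9 is never established. No rule produces P9, and it is not given.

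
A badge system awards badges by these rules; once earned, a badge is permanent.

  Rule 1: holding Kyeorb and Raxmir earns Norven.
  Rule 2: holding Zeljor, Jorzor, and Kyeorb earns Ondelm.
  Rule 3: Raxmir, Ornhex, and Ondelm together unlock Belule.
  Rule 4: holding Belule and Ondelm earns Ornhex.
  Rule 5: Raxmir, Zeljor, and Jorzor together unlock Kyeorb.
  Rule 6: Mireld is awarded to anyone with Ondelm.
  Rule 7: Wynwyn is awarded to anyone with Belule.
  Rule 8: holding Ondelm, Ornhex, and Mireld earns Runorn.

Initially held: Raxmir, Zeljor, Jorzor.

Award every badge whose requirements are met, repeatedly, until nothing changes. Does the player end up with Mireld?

With Raxmir, Zeljor, and Jorzor, Kyeorb is earned (Rule 5).
With Zeljor, Jorzor, and Kyeorb, Ondelm is earned (Rule 2).
With Ondelm, Mireld is earned (Rule 6).

Yes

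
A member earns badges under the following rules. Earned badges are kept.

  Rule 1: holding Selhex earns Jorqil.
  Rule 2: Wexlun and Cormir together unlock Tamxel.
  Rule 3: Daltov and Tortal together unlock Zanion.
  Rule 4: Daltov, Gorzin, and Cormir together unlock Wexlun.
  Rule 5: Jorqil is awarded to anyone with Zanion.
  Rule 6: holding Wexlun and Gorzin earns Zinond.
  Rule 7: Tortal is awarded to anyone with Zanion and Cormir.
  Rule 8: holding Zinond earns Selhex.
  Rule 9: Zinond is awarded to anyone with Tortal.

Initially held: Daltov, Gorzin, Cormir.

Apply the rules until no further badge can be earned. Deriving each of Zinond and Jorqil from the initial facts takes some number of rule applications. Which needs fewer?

Zinond

Zinond: With Daltov, Gorzin, and Cormir, Wexlun is earned (Rule 4). With Wexlun and Gorzin, Zinond is earned (Rule 6). [2 rule applications]
Jorqil: With Daltov, Gorzin, and Cormir, Wexlun is earned (Rule 4). With Wexlun and Gorzin, Zinond is earned (Rule 6). With Zinond, Selhex is earned (Rule 8). With Selhex, Jorqil is earned (Rule 1). [4 rule applications]
Zinond needs fewer.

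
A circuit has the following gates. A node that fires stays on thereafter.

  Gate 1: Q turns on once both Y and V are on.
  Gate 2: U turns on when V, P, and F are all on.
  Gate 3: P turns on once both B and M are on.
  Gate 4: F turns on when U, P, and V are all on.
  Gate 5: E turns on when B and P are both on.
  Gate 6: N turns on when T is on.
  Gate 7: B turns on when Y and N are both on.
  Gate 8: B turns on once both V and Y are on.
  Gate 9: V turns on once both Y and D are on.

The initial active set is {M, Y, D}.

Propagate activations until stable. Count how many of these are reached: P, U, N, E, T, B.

3

Y and D are on, so V turns on (Gate 9).
Gate 8: V and Y on → B on.
B and M are on, so P turns on (Gate 3).
B and P are on, so E turns on (Gate 5).
P: reached.
U would need V, P, and F (Gate 2), but F never turns on.
N would need T (Gate 6), but T never turns on.
E: reached.
No rule produces T, and it is not given.
B: reached.
Reached: P, E, and B — 3 of the 6.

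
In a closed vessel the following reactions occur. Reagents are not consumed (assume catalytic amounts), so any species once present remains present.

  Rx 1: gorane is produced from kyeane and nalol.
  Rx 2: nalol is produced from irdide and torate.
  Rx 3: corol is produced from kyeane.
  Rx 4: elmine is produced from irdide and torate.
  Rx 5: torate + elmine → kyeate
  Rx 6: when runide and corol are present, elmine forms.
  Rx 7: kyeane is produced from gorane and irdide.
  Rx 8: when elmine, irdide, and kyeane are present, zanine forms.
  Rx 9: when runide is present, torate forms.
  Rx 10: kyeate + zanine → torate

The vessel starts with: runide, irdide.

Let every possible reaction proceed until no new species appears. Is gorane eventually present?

gorane would need kyeane and nalol (Rx 1), but kyeane never forms.

No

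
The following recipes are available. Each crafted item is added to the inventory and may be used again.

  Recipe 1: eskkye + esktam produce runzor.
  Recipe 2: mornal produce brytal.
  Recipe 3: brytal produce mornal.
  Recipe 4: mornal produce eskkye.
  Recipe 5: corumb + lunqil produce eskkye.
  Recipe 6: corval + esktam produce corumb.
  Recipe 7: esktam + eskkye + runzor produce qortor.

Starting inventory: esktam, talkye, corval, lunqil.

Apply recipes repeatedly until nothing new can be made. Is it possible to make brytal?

No

brytal would need mornal (Recipe 2), but mornal is never obtained.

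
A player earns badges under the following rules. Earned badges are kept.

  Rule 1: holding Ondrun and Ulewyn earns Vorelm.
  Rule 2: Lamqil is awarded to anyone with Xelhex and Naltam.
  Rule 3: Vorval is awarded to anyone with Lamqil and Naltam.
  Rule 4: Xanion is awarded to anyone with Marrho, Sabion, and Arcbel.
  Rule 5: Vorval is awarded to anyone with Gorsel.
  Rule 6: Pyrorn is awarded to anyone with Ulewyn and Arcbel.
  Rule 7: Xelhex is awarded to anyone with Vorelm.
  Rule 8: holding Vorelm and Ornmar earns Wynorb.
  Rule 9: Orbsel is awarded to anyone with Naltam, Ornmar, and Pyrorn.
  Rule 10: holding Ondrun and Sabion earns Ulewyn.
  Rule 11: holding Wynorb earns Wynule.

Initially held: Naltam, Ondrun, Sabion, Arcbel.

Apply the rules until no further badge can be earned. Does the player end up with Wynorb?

No

Wynorb would need Vorelm and Ornmar (Rule 8), but Ornmar is never earned.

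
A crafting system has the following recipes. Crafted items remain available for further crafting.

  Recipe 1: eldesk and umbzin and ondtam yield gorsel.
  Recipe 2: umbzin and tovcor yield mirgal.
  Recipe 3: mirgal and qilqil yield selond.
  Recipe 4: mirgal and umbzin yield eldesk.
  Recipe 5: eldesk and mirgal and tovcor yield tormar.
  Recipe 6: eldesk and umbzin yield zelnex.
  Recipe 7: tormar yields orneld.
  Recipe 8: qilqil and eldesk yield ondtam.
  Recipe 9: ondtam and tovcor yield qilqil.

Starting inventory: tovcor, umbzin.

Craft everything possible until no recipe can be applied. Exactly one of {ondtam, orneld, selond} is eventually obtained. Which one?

orneld

Using Recipe 2, umbzin and tovcor make mirgal.
Using Recipe 4, mirgal and umbzin make eldesk.
Using Recipe 5, eldesk, mirgal, and tovcor make tormar.
Using Recipe 7, tormar makes orneld.
ondtam would need qilqil and eldesk (Recipe 8), but qilqil is never obtained. selond would need mirgal and qilqil (Recipe 3), but qilqil is never obtained.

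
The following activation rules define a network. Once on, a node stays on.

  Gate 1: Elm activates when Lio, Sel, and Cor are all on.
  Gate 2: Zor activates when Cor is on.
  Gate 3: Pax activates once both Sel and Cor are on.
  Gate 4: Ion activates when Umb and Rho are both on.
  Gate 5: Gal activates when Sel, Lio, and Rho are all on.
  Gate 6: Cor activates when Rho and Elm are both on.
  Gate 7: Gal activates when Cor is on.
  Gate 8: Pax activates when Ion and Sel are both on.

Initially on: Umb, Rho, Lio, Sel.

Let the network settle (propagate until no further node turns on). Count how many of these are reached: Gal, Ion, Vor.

2

Sel, Lio, and Rho are on, so Gal activates (Gate 5).
Gate 4: Umb and Rho on → Ion on.
Gal: reached.
Ion: reached.
No rule produces Vor, and it is not given.
Reached: Gal and Ion — 2 of the 3.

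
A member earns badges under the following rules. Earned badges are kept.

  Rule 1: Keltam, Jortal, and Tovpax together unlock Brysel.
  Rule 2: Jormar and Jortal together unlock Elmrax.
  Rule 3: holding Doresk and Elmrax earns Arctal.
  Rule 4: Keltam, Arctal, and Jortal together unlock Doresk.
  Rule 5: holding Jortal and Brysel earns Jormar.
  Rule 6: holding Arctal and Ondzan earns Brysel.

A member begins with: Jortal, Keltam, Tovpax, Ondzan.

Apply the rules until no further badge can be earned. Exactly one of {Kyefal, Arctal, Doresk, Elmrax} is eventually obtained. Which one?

Elmrax

With Keltam, Jortal, and Tovpax, Brysel is earned (Rule 1).
With Jortal and Brysel, Jormar is earned (Rule 5).
With Jormar and Jortal, Elmrax is earned (Rule 2).
Arctal would need Doresk and Elmrax (Rule 3), but Doresk is never earned. Doresk would need Keltam, Arctal, and Jortal (Rule 4), but Arctal is never earned. No rule produces Kyefal, and it is not given.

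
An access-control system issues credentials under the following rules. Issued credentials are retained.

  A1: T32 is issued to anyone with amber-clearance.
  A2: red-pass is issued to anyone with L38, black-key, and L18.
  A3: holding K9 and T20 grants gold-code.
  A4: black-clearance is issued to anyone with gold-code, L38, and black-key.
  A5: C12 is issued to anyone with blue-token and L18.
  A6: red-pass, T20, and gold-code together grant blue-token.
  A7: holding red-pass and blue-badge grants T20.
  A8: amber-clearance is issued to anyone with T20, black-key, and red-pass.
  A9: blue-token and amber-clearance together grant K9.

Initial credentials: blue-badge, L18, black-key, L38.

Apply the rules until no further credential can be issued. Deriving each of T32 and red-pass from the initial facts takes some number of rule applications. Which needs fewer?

red-pass

red-pass: Holding L38, black-key, and L18 grants red-pass (A2). [1 rule application]
T32: Holding L38, black-key, and L18 grants red-pass (A2). Holding red-pass and blue-badge grants T20 (A7). Holding T20, black-key, and red-pass grants amber-clearance (A8). Holding amber-clearance grants T32 (A1). [4 rule applications]
red-pass needs fewer.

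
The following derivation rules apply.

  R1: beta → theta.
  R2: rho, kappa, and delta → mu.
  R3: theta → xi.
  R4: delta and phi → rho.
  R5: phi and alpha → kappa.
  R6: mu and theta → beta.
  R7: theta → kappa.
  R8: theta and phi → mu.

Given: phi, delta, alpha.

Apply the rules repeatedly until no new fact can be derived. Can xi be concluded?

No

xi would need theta (R3), but theta is never established.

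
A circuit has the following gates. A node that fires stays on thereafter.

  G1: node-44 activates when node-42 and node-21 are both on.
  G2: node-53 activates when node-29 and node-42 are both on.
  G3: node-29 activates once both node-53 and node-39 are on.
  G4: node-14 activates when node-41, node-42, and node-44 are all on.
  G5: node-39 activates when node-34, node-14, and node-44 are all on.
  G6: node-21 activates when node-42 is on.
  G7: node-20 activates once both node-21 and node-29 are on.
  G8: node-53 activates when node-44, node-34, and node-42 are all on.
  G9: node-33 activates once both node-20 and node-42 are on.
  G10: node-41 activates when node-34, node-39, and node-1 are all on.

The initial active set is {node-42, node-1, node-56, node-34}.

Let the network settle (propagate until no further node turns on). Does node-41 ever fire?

node-41 would need node-34, node-39, and node-1 (G10), but node-39 never turns on.

No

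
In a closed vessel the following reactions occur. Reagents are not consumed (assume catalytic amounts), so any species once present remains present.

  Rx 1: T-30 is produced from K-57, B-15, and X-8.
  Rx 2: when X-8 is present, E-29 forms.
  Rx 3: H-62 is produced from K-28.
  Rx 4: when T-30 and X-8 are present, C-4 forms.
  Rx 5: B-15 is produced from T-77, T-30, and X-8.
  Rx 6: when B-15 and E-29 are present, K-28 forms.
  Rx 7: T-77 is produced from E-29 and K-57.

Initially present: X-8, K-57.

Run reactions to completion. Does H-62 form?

H-62 would need K-28 (Rx 3), but K-28 never forms.

No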